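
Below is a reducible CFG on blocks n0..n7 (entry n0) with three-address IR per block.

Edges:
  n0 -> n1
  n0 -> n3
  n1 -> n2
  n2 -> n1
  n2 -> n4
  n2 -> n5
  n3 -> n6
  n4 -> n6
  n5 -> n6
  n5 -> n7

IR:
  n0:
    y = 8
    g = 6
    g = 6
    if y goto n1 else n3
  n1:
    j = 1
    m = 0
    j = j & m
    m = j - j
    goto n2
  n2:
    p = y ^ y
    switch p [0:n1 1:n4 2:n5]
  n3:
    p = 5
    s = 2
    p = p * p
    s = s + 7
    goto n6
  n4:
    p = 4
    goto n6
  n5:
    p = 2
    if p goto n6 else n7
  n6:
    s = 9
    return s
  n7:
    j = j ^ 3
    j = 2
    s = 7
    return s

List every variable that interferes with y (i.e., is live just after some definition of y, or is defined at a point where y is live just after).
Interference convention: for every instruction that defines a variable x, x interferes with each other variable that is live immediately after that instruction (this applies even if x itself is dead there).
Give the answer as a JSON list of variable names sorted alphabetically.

Block summaries:
  n0: {g,y} / ∅
  n1: {j,m} / ∅
  n2: {p} / {y}
  n3: {p,s} / ∅
  n4: {p} / ∅
  n5: {p} / ∅
  n6: {s} / ∅
  n7: {j,s} / {j}

Backward fixpoint:
  n0: in=∅ out={y}
  n1: in={y} out={j,y}
  n2: in={j,y} out={j,y}
  n3: in=∅ out=∅
  n4: in=∅ out=∅
  n5: in={j} out={j}
  n6: in=∅ out=∅
  n7: in={j} out=∅

Interference:
  g — {y}
  j — {m,p,y}
  m — {j,y}
  p — {j,s,y}
  s — {p}
  y — {g,j,m,p}

N(y) = ["g", "j", "m", "p"]

Answer: ["g", "j", "m", "p"]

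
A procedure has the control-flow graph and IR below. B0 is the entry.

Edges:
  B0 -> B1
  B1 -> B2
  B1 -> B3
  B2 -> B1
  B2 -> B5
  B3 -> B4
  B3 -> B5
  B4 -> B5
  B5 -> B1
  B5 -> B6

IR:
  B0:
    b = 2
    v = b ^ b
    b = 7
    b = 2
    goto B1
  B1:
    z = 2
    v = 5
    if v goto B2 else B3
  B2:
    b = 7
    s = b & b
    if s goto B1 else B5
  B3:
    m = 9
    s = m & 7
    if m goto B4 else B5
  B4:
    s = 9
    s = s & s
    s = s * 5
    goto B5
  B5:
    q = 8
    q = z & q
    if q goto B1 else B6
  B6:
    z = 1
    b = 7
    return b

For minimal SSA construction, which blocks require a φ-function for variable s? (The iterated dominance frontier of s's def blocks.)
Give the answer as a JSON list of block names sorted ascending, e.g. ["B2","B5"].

Answer: ["B1", "B5"]

Derivation:
idom tree: B1←B0 B2←B1 B3←B1 B4←B3 B5←B1 B6←B5
Join-block Dom:
  B1: preds {B0,B2,B5}: {B0} ∩ {B0,B1,B2} ∩ {B0,B1,B5} = {B0}; idom=B0
  B5: preds {B2,B3,B4}: {B0,B1,B2} ∩ {B0,B1,B3} ∩ {B0,B1,B3,B4} = {B0,B1}; idom=B1

DF walk-up:
  B1←B0: walk · to B0
  B1←B2: walk B2→B1 to B0
  B1←B5: walk B5→B1 to B0
  B5←B2: walk B2 to B1
  B5←B3: walk B3 to B1
  B5←B4: walk B4→B3 to B1
  B0: DF=∅
  B1: DF={B1}
  B2: DF={B1,B5}
  B3: DF={B5}
  B4: DF={B5}
  B5: DF={B1}
  B6: DF=∅

φ for s: defs {B2,B3,B4}
  DF⁺ = {B1,B5}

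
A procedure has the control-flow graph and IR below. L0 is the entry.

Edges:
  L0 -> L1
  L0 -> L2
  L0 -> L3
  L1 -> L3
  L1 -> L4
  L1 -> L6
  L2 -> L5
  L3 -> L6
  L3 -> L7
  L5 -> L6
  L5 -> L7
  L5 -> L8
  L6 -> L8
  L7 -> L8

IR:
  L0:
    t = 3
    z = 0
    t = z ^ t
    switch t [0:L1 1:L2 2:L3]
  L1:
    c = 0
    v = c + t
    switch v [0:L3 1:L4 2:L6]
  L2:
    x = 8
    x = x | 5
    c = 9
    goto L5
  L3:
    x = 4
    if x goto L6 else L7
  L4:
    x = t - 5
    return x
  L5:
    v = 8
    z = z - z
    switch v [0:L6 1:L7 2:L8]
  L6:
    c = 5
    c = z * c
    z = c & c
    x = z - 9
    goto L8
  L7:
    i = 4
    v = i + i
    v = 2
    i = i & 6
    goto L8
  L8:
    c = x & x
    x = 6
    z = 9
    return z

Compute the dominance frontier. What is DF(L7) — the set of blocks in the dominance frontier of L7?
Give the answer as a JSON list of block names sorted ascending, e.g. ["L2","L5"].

idom tree: L1←L0 L2←L0 L3←L0 L4←L1 L5←L2 L6←L0 L7←L0 L8←L0
Join-block Dom:
  L3: preds {L0,L1}: {L0} ∩ {L0,L1} = {L0}; idom=L0
  L6: preds {L1,L3,L5}: {L0,L1} ∩ {L0,L3} ∩ {L0,L2,L5} = {L0}; idom=L0
  L7: preds {L3,L5}: {L0,L3} ∩ {L0,L2,L5} = {L0}; idom=L0
  L8: preds {L5,L6,L7}: {L0,L2,L5} ∩ {L0,L6} ∩ {L0,L7} = {L0}; idom=L0

Frontier:
  L3←L0: walk · to L0
  L3←L1: walk L1 to L0
  L6←L1: walk L1 to L0
  L6←L3: walk L3 to L0
  L6←L5: walk L5→L2 to L0
  L7←L3: walk L3 to L0
  L7←L5: walk L5→L2 to L0
  L8←L5: walk L5→L2 to L0
  L8←L6: walk L6 to L0
  L8←L7: walk L7 to L0
  DF(L0)=∅
  DF(L1)={L3,L6}
  DF(L2)={L6,L7,L8}
  DF(L3)={L6,L7}
  DF(L4)=∅
  DF(L5)={L6,L7,L8}
  DF(L6)={L8}
  DF(L7)={L8}
  DF(L8)=∅

DF(L7) = ["L8"]

Answer: ["L8"]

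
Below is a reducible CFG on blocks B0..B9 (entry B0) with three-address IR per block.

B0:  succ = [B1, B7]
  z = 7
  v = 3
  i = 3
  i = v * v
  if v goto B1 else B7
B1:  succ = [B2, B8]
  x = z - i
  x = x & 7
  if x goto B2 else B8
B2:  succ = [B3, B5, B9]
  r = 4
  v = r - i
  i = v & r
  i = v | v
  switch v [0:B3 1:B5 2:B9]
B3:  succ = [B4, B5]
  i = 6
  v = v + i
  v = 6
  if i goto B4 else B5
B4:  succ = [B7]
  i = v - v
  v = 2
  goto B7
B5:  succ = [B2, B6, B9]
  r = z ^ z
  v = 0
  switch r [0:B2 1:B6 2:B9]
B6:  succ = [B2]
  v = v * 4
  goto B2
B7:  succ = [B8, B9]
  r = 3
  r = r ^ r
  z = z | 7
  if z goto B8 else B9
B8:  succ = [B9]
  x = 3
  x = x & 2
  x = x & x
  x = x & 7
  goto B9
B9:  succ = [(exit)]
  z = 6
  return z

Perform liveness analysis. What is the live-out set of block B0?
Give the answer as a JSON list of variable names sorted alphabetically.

Per-block:
  B0 def {i,v,z} use ∅
  B1 def {x} use {i,z}
  B2 def {i,r,v} use {i}
  B3 def {i,v} use {v}
  B4 def {i,v} use {v}
  B5 def {r,v} use {z}
  B6 def {v} use {v}
  B7 def {r,z} use {z}
  B8 def {x} use ∅
  B9 def {z} use ∅

Backward fixpoint:
  B0: in=∅ out={i,z}
  B1: in={i,z} out={i,z}
  B2: in={i,z} out={i,v,z}
  B3: in={v,z} out={i,v,z}
  B4: in={v,z} out={z}
  B5: in={i,z} out={i,v,z}
  B6: in={i,v,z} out={i,z}
  B7: in={z} out=∅
  B8: in=∅ out=∅
  B9: in=∅ out=∅

live-out(B0) = ["i", "z"]

Answer: ["i", "z"]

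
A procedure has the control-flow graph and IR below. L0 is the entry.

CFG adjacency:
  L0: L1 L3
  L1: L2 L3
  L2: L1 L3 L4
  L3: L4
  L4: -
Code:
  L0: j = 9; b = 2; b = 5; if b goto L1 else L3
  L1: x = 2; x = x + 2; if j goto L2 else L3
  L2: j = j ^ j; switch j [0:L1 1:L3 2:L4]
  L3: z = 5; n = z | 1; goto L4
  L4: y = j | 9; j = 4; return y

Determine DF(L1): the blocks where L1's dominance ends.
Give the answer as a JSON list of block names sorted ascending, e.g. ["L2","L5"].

idom tree: L1←L0 L2←L1 L3←L0 L4←L0
Dom at joins:
  L1: preds {L0,L2}: {L0} ∩ {L0,L1,L2} = {L0}; idom=L0
  L3: preds {L0,L1,L2}: {L0} ∩ {L0,L1} ∩ {L0,L1,L2} = {L0}; idom=L0
  L4: preds {L2,L3}: {L0,L1,L2} ∩ {L0,L3} = {L0}; idom=L0

DF walk-up:
  L1←L0: walk · to L0
  L1←L2: walk L2→L1 to L0
  L3←L0: walk · to L0
  L3←L1: walk L1 to L0
  L3←L2: walk L2→L1 to L0
  L4←L2: walk L2→L1 to L0
  L4←L3: walk L3 to L0
  DF(L0)=∅
  DF(L1)={L1,L3,L4}
  DF(L2)={L1,L3,L4}
  DF(L3)={L4}
  DF(L4)=∅

DF(L1) = ["L1", "L3", "L4"]

Answer: ["L1", "L3", "L4"]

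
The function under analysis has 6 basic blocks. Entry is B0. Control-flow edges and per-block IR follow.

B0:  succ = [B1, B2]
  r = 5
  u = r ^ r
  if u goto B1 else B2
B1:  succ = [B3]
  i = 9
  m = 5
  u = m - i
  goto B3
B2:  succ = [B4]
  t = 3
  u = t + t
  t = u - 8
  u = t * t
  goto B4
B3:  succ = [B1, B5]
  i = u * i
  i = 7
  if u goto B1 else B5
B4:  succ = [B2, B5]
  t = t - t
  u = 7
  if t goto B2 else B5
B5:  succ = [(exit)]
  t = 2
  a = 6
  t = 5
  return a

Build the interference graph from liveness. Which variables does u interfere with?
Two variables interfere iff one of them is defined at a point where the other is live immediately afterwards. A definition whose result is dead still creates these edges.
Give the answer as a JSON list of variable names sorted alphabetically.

Answer: ["i", "t"]

Analysis:
Block summaries:
  B0: {r,u} / ∅
  B1: {i,m,u} / ∅
  B2: {t,u} / ∅
  B3: {i} / {i,u}
  B4: {t,u} / {t}
  B5: {a,t} / ∅

Backward fixpoint:
  B0 li=∅ lo=∅
  B1 li=∅ lo={i,u}
  B2 li=∅ lo={t}
  B3 li={i,u} lo=∅
  B4 li={t} lo=∅
  B5 li=∅ lo=∅

Interfere edges:
  a — {t}
  i — {m,u}
  m — {i}
  r — ∅
  t — {a,u}
  u — {i,t}

N(u) = ["i", "t"]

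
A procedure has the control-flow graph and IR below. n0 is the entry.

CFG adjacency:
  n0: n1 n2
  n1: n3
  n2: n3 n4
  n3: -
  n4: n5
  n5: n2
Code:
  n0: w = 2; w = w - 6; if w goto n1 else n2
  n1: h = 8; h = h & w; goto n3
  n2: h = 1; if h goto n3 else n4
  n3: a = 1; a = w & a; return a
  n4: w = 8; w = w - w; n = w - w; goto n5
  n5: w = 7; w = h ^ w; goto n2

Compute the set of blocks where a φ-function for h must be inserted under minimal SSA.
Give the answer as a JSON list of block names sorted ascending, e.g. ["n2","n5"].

Answer: ["n2", "n3"]

Derivation:
idom tree: n1←n0 n2←n0 n3←n0 n4←n2 n5←n4
Join-block Dom:
  n2: preds {n0,n5}: {n0} ∩ {n0,n2,n4,n5} = {n0}; idom=n0
  n3: preds {n1,n2}: {n0,n1} ∩ {n0,n2} = {n0}; idom=n0

DF derivation:
  n2←n0: walk · to n0
  n2←n5: walk n5→n4→n2 to n0
  n3←n1: walk n1 to n0
  n3←n2: walk n2 to n0
  n0 → ∅
  n1 → {n3}
  n2 → {n2,n3}
  n3 → ∅
  n4 → {n2}
  n5 → {n2}

φ for h: defs {n1,n2}
  DF⁺ = {n2,n3}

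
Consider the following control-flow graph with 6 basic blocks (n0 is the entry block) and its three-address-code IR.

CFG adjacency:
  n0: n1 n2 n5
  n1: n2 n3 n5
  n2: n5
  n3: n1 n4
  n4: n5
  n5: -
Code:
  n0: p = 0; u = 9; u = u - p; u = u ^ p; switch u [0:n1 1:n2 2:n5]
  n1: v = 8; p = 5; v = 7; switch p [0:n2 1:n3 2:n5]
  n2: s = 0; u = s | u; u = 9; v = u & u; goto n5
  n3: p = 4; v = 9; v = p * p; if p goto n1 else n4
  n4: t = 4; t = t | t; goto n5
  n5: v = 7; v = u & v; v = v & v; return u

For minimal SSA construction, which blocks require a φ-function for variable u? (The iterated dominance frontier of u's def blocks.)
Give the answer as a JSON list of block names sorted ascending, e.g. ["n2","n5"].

idom tree: n1←n0 n2←n0 n3←n1 n4←n3 n5←n0
Dom at joins:
  n1: preds {n0,n3}: {n0} ∩ {n0,n1,n3} = {n0}; idom=n0
  n2: preds {n0,n1}: {n0} ∩ {n0,n1} = {n0}; idom=n0
  n5: preds {n0,n1,n2,n4}: {n0} ∩ {n0,n1} ∩ {n0,n2} ∩ {n0,n1,n3,n4} = {n0}; idom=n0

Frontier:
  join n1 pred n0: · stop@n0
  join n1 pred n3: n3→n1 stop@n0
  join n2 pred n0: · stop@n0
  join n2 pred n1: n1 stop@n0
  join n5 pred n0: · stop@n0
  join n5 pred n1: n1 stop@n0
  join n5 pred n2: n2 stop@n0
  join n5 pred n4: n4→n3→n1 stop@n0
  n0 → ∅
  n1 → {n1,n2,n5}
  n2 → {n5}
  n3 → {n1,n5}
  n4 → {n5}
  n5 → ∅

φ for u: defs {n0,n2}
  DF⁺ = {n5}

Answer: ["n5"]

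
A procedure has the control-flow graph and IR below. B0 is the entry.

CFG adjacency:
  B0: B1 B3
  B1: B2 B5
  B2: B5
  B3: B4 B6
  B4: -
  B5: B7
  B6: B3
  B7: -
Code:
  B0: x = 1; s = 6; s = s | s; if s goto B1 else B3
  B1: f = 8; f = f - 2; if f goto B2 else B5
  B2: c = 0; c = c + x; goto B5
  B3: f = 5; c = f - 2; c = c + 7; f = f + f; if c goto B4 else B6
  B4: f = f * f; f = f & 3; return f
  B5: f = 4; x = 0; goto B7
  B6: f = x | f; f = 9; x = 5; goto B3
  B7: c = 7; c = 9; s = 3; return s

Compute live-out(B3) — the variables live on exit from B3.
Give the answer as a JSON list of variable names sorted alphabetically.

Answer: ["f", "x"]

Derivation:
Block summaries:
  B0: {s,x} / ∅
  B1: {f} / ∅
  B2: {c} / {x}
  B3: {c,f} / ∅
  B4: {f} / {f}
  B5: {f,x} / ∅
  B6: {f,x} / {f,x}
  B7: {c,s} / ∅

Live sets:
  live B0: ∅→{x}
  live B1: {x}→{x}
  live B2: {x}→∅
  live B3: {x}→{f,x}
  live B4: {f}→∅
  live B5: ∅→∅
  live B6: {f,x}→{x}
  live B7: ∅→∅

live-out(B3) = ["f", "x"]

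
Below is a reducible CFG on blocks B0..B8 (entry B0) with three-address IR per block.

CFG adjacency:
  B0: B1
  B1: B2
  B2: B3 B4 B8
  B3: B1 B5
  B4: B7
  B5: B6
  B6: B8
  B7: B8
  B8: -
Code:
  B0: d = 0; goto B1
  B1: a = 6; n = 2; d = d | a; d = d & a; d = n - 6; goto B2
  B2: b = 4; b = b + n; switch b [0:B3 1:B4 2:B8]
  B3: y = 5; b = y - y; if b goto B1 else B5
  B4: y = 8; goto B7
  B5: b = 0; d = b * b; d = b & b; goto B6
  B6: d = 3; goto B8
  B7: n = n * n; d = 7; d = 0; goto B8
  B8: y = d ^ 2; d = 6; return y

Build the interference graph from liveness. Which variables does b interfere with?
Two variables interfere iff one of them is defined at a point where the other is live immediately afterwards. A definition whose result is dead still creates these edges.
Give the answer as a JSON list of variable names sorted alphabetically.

def/use:
  B0: def={d} ue=∅
  B1: def={a,d,n} ue={d}
  B2: def={b} ue={n}
  B3: def={b,y} ue=∅
  B4: def={y} ue=∅
  B5: def={b,d} ue=∅
  B6: def={d} ue=∅
  B7: def={d,n} ue={n}
  B8: def={d,y} ue={d}

Backward fixpoint:
  B0: in=∅ out={d}
  B1: in={d} out={d,n}
  B2: in={d,n} out={d,n}
  B3: in={d} out={d}
  B4: in={n} out={n}
  B5: in=∅ out=∅
  B6: in=∅ out={d}
  B7: in={n} out={d}
  B8: in={d} out=∅

Interfere edges:
  a↔{d,n}
  b↔{d,n}
  d↔{a,b,n,y}
  n↔{a,b,d,y}
  y↔{d,n}

N(b) = ["d", "n"]

Answer: ["d", "n"]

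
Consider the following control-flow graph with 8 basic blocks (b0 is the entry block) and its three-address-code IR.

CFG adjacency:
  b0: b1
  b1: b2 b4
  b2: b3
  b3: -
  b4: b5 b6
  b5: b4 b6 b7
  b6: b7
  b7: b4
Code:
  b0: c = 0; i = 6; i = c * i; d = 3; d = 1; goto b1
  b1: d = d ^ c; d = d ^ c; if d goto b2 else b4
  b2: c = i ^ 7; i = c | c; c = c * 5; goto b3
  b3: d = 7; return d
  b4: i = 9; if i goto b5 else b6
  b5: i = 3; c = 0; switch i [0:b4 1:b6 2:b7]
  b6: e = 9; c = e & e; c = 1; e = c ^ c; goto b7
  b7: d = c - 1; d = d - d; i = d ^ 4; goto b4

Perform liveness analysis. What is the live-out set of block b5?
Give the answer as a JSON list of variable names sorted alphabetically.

Answer: ["c"]

Derivation:
def/use:
  b0 def {c,d,i} use ∅
  b1 def {d} use {c,d}
  b2 def {c,i} use {i}
  b3 def {d} use ∅
  b4 def {i} use ∅
  b5 def {c,i} use ∅
  b6 def {c,e} use ∅
  b7 def {d,i} use {c}

Live sets:
  live b0: ∅→{c,d,i}
  live b1: {c,d,i}→{i}
  live b2: {i}→∅
  live b3: ∅→∅
  live b4: ∅→∅
  live b5: ∅→{c}
  live b6: ∅→{c}
  live b7: {c}→∅

live-out(b5) = ["c"]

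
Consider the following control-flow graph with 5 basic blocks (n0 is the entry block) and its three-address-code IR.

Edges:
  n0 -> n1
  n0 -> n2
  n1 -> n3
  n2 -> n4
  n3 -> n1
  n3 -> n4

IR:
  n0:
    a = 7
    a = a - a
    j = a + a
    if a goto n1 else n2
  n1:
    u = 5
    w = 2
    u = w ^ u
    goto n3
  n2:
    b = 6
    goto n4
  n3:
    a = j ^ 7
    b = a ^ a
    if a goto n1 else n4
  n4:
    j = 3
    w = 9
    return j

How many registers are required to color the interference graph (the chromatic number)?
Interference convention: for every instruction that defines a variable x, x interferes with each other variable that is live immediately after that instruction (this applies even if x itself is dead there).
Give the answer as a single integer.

Answer: 3

Derivation:
Block summaries:
  n0: def={a,j} ue=∅
  n1: def={u,w} ue=∅
  n2: def={b} ue=∅
  n3: def={a,b} ue={j}
  n4: def={j,w} ue=∅

Liveness:
  n0 li=∅ lo={j}
  n1 li={j} lo={j}
  n2 li=∅ lo=∅
  n3 li={j} lo={j}
  n4 li=∅ lo=∅

Conflict graph:
  a — {b,j}
  b — {a,j}
  j — {a,b,u,w}
  u — {j,w}
  w — {j,u}

Colouring:
  clique {a,b,j} ⇒ need ≥ 3
  assign a→c1 b→c2 j→c0 u→c1 w→c2 — no edge inside a register ⇒ χ ≤ 3
  χ = 3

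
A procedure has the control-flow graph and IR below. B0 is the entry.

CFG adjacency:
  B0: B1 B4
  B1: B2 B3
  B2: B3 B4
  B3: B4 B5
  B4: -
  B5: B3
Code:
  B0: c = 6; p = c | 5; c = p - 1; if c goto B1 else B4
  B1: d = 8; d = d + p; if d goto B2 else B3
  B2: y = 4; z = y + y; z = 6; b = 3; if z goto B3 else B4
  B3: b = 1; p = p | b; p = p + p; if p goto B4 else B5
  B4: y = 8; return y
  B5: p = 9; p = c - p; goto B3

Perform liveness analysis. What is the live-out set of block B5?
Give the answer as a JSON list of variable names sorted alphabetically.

Per-block:
  B0: def={c,p} ue=∅
  B1: def={d} ue={p}
  B2: def={b,y,z} ue=∅
  B3: def={b,p} ue={p}
  B4: def={y} ue=∅
  B5: def={p} ue={c}

Liveness:
  live B0: ∅→{c,p}
  live B1: {c,p}→{c,p}
  live B2: {c,p}→{c,p}
  live B3: {c,p}→{c}
  live B4: ∅→∅
  live B5: {c}→{c,p}

live-out(B5) = ["c", "p"]

Answer: ["c", "p"]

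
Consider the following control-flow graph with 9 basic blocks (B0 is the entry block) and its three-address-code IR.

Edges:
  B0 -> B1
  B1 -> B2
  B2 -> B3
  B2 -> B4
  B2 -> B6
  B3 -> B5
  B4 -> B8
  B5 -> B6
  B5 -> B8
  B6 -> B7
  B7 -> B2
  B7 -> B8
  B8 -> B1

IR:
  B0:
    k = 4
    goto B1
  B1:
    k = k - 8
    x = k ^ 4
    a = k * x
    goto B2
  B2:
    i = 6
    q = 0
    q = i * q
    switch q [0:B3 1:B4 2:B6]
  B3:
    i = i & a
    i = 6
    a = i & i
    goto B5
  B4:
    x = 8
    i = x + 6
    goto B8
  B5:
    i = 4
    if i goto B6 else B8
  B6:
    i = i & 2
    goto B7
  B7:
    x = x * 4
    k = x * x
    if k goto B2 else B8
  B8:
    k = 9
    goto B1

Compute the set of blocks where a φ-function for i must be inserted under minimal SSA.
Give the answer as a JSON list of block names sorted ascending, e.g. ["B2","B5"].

Answer: ["B1", "B2", "B6", "B8"]

Working:
idom tree: B1←B0 B2←B1 B3←B2 B4←B2 B5←B3 B6←B2 B7←B6 B8←B2
Dom∩ at merges:
  B1: preds {B0,B8}: {B0} ∩ {B0,B1,B2,B8} = {B0}; idom=B0
  B2: preds {B1,B7}: {B0,B1} ∩ {B0,B1,B2,B6,B7} = {B0,B1}; idom=B1
  B6: preds {B2,B5}: {B0,B1,B2} ∩ {B0,B1,B2,B3,B5} = {B0,B1,B2}; idom=B2
  B8: preds {B4,B5,B7}: {B0,B1,B2,B4} ∩ {B0,B1,B2,B3,B5} ∩ {B0,B1,B2,B6,B7} = {B0,B1,B2}; idom=B2

DF walk-up:
  join B1 pred B0: · stop@B0
  join B1 pred B8: B8→B2→B1 stop@B0
  join B2 pred B1: · stop@B1
  join B2 pred B7: B7→B6→B2 stop@B1
  join B6 pred B2: · stop@B2
  join B6 pred B5: B5→B3 stop@B2
  join B8 pred B4: B4 stop@B2
  join B8 pred B5: B5→B3 stop@B2
  join B8 pred B7: B7→B6 stop@B2
  B0 → ∅
  B1 → {B1}
  B2 → {B1,B2}
  B3 → {B6,B8}
  B4 → {B8}
  B5 → {B6,B8}
  B6 → {B2,B8}
  B7 → {B2,B8}
  B8 → {B1}

φ for i: defs {B2,B3,B4,B5,B6}
  DF⁺ = {B1,B2,B6,B8}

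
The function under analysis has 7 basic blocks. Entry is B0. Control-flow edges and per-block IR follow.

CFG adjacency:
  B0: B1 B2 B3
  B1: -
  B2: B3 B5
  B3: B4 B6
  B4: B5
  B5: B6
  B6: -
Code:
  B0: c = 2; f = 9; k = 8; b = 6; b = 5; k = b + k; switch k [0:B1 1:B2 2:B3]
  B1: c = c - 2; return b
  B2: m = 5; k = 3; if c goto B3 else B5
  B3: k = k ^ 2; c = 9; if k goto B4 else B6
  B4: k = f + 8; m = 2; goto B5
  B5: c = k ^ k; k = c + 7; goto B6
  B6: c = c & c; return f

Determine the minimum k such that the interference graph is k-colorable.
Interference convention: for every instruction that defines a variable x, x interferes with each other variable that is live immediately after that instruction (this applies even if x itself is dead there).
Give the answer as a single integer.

Answer: 4

Derivation:
Per-block:
  B0: {b,c,f,k} / ∅
  B1: {c} / {b,c}
  B2: {k,m} / {c}
  B3: {c,k} / {k}
  B4: {k,m} / {f}
  B5: {c,k} / {k}
  B6: {c} / {c,f}

Liveness:
  B0 li=∅ lo={b,c,f,k}
  B1 li={b,c} lo=∅
  B2 li={c,f} lo={f,k}
  B3 li={f,k} lo={c,f}
  B4 li={f} lo={f,k}
  B5 li={f,k} lo={c,f}
  B6 li={c,f} lo=∅

Conflict graph:
  b — {c,f,k}
  c — {b,f,k,m}
  f — {b,c,k,m}
  k — {b,c,f,m}
  m — {c,f,k}

Registers:
  lower bound: {b,c,f,k} mutually conflict ⇒ χ ≥ 4
  assign b→c3 c→c0 f→c1 k→c2 m→c3 — no edge inside a register ⇒ χ ≤ 4
  χ = 4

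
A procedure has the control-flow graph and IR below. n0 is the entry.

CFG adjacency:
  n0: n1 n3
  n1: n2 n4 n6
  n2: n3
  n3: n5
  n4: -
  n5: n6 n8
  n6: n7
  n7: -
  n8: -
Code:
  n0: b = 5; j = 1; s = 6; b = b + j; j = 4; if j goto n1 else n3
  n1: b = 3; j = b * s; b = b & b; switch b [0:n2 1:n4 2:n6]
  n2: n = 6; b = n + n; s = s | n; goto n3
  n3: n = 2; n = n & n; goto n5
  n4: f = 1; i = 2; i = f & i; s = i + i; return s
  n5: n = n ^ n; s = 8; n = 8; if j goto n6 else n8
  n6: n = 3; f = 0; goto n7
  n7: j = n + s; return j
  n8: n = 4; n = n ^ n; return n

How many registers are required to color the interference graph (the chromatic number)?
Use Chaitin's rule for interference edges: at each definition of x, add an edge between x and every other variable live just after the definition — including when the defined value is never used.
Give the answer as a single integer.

Answer: 4

Analysis:
def/use:
  n0 def {b,j,s} use ∅
  n1 def {b,j} use {s}
  n2 def {b,n,s} use {s}
  n3 def {n} use ∅
  n4 def {f,i,s} use ∅
  n5 def {n,s} use {j,n}
  n6 def {f,n} use ∅
  n7 def {j} use {n,s}
  n8 def {n} use ∅

Liveness:
  n0: in=∅ out={j,s}
  n1: in={s} out={j,s}
  n2: in={j,s} out={j}
  n3: in={j} out={j,n}
  n4: in=∅ out=∅
  n5: in={j,n} out={s}
  n6: in={s} out={n,s}
  n7: in={n,s} out=∅
  n8: in=∅ out=∅

Interfere edges:
  b — {j,n,s}
  f — {i,n,s}
  i — {f}
  j — {b,n,s}
  n — {b,f,j,s}
  s — {b,f,j,n}

Chromatic number:
  clique {b,j,n,s} ⇒ need ≥ 4
  assign b→R2 f→R2 i→R0 j→R3 n→R0 s→R1 — no edge inside a register ⇒ χ ≤ 4
  χ = 4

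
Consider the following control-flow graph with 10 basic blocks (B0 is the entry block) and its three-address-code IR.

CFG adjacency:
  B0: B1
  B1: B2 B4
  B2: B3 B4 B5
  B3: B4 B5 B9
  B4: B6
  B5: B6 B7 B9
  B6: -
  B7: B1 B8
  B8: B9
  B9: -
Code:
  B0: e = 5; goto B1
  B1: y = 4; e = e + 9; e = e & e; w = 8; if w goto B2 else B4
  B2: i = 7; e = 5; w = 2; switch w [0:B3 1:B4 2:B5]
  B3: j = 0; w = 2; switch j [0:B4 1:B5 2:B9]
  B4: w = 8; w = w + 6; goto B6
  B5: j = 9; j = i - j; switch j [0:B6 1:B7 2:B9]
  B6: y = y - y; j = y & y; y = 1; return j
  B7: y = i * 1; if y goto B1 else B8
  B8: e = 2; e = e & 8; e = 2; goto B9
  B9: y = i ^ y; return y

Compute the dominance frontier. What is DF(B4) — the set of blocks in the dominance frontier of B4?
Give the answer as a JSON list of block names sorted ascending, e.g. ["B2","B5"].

idom tree: B1←B0 B2←B1 B3←B2 B4←B1 B5←B2 B6←B1 B7←B5 B8←B7 B9←B2
Dom at joins:
  B1: preds {B0,B7}: {B0} ∩ {B0,B1,B2,B5,B7} = {B0}; idom=B0
  B4: preds {B1,B2,B3}: {B0,B1} ∩ {B0,B1,B2} ∩ {B0,B1,B2,B3} = {B0,B1}; idom=B1
  B5: preds {B2,B3}: {B0,B1,B2} ∩ {B0,B1,B2,B3} = {B0,B1,B2}; idom=B2
  B6: preds {B4,B5}: {B0,B1,B4} ∩ {B0,B1,B2,B5} = {B0,B1}; idom=B1
  B9: preds {B3,B5,B8}: {B0,B1,B2,B3} ∩ {B0,B1,B2,B5} ∩ {B0,B1,B2,B5,B7,B8} = {B0,B1,B2}; idom=B2

DF walk-up:
  join B1 pred B0: · stop@B0
  join B1 pred B7: B7→B5→B2→B1 stop@B0
  join B4 pred B1: · stop@B1
  join B4 pred B2: B2 stop@B1
  join B4 pred B3: B3→B2 stop@B1
  join B5 pred B2: · stop@B2
  join B5 pred B3: B3 stop@B2
  join B6 pred B4: B4 stop@B1
  join B6 pred B5: B5→B2 stop@B1
  join B9 pred B3: B3 stop@B2
  join B9 pred B5: B5 stop@B2
  join B9 pred B8: B8→B7→B5 stop@B2
  B0: DF=∅
  B1: DF={B1}
  B2: DF={B1,B4,B6}
  B3: DF={B4,B5,B9}
  B4: DF={B6}
  B5: DF={B1,B6,B9}
  B6: DF=∅
  B7: DF={B1,B9}
  B8: DF={B9}
  B9: DF=∅

DF(B4) = ["B6"]

Answer: ["B6"]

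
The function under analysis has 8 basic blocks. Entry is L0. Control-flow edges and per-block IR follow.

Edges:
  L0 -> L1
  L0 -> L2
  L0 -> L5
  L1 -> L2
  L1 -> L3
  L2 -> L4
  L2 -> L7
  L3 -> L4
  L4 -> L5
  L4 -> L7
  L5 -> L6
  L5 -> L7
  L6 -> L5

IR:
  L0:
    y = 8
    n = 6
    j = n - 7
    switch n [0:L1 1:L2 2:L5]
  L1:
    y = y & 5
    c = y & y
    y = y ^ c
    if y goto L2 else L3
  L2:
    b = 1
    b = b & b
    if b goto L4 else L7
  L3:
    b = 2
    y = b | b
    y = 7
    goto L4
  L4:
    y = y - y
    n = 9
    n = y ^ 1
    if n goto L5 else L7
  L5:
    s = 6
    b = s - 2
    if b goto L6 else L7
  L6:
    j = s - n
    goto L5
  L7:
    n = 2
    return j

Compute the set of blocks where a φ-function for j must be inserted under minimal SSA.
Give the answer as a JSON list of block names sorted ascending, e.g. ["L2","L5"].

idom tree: L1←L0 L2←L0 L3←L1 L4←L0 L5←L0 L6←L5 L7←L0
Join-block Dom:
  L2: preds {L0,L1}: {L0} ∩ {L0,L1} = {L0}; idom=L0
  L4: preds {L2,L3}: {L0,L2} ∩ {L0,L1,L3} = {L0}; idom=L0
  L5: preds {L0,L4,L6}: {L0} ∩ {L0,L4} ∩ {L0,L5,L6} = {L0}; idom=L0
  L7: preds {L2,L4,L5}: {L0,L2} ∩ {L0,L4} ∩ {L0,L5} = {L0}; idom=L0

DF walk-up:
  L2←L0: walk · to L0
  L2←L1: walk L1 to L0
  L4←L2: walk L2 to L0
  L4←L3: walk L3→L1 to L0
  L5←L0: walk · to L0
  L5←L4: walk L4 to L0
  L5←L6: walk L6→L5 to L0
  L7←L2: walk L2 to L0
  L7←L4: walk L4 to L0
  L7←L5: walk L5 to L0
  L0: DF=∅
  L1: DF={L2,L4}
  L2: DF={L4,L7}
  L3: DF={L4}
  L4: DF={L5,L7}
  L5: DF={L5,L7}
  L6: DF={L5}
  L7: DF=∅

φ for j: defs {L0,L6}
  DF⁺ = {L5,L7}

Answer: ["L5", "L7"]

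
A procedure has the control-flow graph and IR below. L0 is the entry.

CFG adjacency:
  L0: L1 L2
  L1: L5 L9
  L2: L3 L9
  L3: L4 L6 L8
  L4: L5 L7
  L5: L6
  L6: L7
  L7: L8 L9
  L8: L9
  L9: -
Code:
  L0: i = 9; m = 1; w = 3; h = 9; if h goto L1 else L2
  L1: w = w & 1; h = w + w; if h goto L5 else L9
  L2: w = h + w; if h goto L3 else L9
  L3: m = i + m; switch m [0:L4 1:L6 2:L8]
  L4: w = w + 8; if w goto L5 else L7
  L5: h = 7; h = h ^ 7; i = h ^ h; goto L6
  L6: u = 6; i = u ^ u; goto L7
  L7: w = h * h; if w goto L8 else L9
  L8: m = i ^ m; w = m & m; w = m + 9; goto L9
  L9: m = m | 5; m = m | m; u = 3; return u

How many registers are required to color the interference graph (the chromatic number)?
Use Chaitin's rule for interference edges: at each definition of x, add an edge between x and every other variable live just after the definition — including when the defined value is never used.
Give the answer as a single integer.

Answer: 4

Derivation:
Per-block:
  L0 def {h,i,m,w} use ∅
  L1 def {h,w} use {w}
  L2 def {w} use {h,w}
  L3 def {m} use {i,m}
  L4 def {w} use {w}
  L5 def {h,i} use ∅
  L6 def {i,u} use ∅
  L7 def {w} use {h}
  L8 def {m,w} use {i,m}
  L9 def {m,u} use {m}

Liveness:
  live L0: ∅→{h,i,m,w}
  live L1: {m,w}→{m}
  live L2: {h,i,m,w}→{h,i,m,w}
  live L3: {h,i,m,w}→{h,i,m,w}
  live L4: {h,i,m,w}→{h,i,m}
  live L5: {m}→{h,m}
  live L6: {h,m}→{h,i,m}
  live L7: {h,i,m}→{i,m}
  live L8: {i,m}→{m}
  live L9: {m}→∅

Interference:
  h: {i,m,u,w}
  i: {h,m,w}
  m: {h,i,u,w}
  u: {h,m}
  w: {h,i,m}

Registers:
  clique {h,i,m,w} ⇒ need ≥ 4
  assign h→R0 i→R2 m→R1 u→R2 w→R3 — no edge inside a register ⇒ χ ≤ 4
  χ = 4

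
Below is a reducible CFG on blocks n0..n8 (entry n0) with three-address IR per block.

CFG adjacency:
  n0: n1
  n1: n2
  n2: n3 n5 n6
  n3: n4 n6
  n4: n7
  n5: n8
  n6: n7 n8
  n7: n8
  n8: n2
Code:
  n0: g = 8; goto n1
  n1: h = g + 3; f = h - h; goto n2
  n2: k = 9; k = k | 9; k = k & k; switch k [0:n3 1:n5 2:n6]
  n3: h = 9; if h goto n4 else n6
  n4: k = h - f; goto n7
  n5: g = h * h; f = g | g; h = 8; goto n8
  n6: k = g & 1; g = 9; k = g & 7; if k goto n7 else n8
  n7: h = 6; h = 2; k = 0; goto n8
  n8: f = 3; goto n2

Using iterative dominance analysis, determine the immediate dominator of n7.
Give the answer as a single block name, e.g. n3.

idom tree: n1←n0 n2←n1 n3←n2 n4←n3 n5←n2 n6←n2 n7←n2 n8←n2
Dom∩ at merges:
  n2: preds {n1,n8}: {n0,n1} ∩ {n0,n1,n2,n8} = {n0,n1}; idom=n1
  n6: preds {n2,n3}: {n0,n1,n2} ∩ {n0,n1,n2,n3} = {n0,n1,n2}; idom=n2
  n7: preds {n4,n6}: {n0,n1,n2,n3,n4} ∩ {n0,n1,n2,n6} = {n0,n1,n2}; idom=n2
  n8: preds {n5,n6,n7}: {n0,n1,n2,n5} ∩ {n0,n1,n2,n6} ∩ {n0,n1,n2,n7} = {n0,n1,n2}; idom=n2

idom(n7) = n2

Answer: n2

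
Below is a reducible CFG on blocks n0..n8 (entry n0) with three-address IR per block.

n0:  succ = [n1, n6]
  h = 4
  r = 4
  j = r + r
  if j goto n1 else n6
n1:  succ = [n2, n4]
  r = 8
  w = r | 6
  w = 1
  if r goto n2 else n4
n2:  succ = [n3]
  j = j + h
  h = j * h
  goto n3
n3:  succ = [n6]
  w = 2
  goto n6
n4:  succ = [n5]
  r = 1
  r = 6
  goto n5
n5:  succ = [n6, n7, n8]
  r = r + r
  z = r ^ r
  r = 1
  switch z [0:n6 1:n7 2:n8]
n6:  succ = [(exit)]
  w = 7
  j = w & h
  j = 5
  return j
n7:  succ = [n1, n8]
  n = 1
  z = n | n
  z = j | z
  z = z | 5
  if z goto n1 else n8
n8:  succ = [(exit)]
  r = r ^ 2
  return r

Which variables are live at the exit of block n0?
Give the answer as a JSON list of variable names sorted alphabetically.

Answer: ["h", "j"]

Derivation:
Block summaries:
  n0: {h,j,r} / ∅
  n1: {r,w} / ∅
  n2: {h,j} / {h,j}
  n3: {w} / ∅
  n4: {r} / ∅
  n5: {r,z} / {r}
  n6: {j,w} / {h}
  n7: {n,z} / {j}
  n8: {r} / {r}

Backward fixpoint:
  n0: in=∅ out={h,j}
  n1: in={h,j} out={h,j}
  n2: in={h,j} out={h}
  n3: in={h} out={h}
  n4: in={h,j} out={h,j,r}
  n5: in={h,j,r} out={h,j,r}
  n6: in={h} out=∅
  n7: in={h,j,r} out={h,j,r}
  n8: in={r} out=∅

live-out(n0) = ["h", "j"]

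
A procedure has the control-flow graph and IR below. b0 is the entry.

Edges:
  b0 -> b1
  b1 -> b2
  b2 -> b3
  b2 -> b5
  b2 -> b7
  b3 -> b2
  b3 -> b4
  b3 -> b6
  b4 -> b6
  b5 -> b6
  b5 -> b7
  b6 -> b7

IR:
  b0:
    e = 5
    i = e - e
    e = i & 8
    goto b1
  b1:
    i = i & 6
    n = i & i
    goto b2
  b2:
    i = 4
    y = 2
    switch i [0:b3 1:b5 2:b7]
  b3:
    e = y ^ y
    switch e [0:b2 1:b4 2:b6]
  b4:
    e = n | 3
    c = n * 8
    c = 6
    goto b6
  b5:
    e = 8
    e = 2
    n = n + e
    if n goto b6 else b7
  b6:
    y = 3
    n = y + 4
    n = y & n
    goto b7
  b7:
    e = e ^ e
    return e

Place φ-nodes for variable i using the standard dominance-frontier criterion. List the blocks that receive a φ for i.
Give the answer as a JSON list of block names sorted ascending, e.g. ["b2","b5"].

Answer: ["b2"]

Derivation:
idom tree: b1←b0 b2←b1 b3←b2 b4←b3 b5←b2 b6←b2 b7←b2
Dom at joins:
  b2: preds {b1,b3}: {b0,b1} ∩ {b0,b1,b2,b3} = {b0,b1}; idom=b1
  b6: preds {b3,b4,b5}: {b0,b1,b2,b3} ∩ {b0,b1,b2,b3,b4} ∩ {b0,b1,b2,b5} = {b0,b1,b2}; idom=b2
  b7: preds {b2,b5,b6}: {b0,b1,b2} ∩ {b0,b1,b2,b5} ∩ {b0,b1,b2,b6} = {b0,b1,b2}; idom=b2

Frontier:
  join b2 pred b1: · stop@b1
  join b2 pred b3: b3→b2 stop@b1
  join b6 pred b3: b3 stop@b2
  join b6 pred b4: b4→b3 stop@b2
  join b6 pred b5: b5 stop@b2
  join b7 pred b2: · stop@b2
  join b7 pred b5: b5 stop@b2
  join b7 pred b6: b6 stop@b2
  b0: DF=∅
  b1: DF=∅
  b2: DF={b2}
  b3: DF={b2,b6}
  b4: DF={b6}
  b5: DF={b6,b7}
  b6: DF={b7}
  b7: DF=∅

φ for i: defs {b0,b1,b2}
  DF⁺ = {b2}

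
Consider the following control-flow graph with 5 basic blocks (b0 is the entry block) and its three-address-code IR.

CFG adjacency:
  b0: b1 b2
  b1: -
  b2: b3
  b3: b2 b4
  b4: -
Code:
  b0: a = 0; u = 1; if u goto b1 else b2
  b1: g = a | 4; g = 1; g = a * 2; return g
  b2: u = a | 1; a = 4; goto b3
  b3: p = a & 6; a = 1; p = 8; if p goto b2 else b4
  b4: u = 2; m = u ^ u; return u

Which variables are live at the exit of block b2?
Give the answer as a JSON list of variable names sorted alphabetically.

Per-block:
  b0: {a,u} / ∅
  b1: {g} / {a}
  b2: {a,u} / {a}
  b3: {a,p} / {a}
  b4: {m,u} / ∅

Live sets:
  live b0: ∅→{a}
  live b1: {a}→∅
  live b2: {a}→{a}
  live b3: {a}→{a}
  live b4: ∅→∅

live-out(b2) = ["a"]

Answer: ["a"]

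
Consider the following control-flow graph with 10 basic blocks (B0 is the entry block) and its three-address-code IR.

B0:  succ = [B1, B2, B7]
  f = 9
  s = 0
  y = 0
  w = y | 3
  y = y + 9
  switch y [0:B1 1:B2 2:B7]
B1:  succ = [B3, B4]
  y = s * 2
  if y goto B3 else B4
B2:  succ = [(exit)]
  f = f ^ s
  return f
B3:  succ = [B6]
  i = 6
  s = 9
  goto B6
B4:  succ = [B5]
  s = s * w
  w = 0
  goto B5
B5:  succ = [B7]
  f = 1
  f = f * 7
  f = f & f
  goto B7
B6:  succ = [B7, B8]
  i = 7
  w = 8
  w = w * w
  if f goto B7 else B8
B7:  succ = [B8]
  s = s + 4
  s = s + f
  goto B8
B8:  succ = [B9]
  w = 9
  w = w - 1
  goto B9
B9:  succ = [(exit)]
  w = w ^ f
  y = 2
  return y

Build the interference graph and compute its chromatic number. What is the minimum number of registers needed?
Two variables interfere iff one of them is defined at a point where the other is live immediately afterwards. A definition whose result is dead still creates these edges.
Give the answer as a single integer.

Answer: 4

Derivation:
def/use:
  B0 def {f,s,w,y} use ∅
  B1 def {y} use {s}
  B2 def {f} use {f,s}
  B3 def {i,s} use ∅
  B4 def {s,w} use {s,w}
  B5 def {f} use ∅
  B6 def {i,w} use {f}
  B7 def {s} use {f,s}
  B8 def {w} use ∅
  B9 def {w,y} use {f,w}

Liveness:
  live B0: ∅→{f,s,w}
  live B1: {f,s,w}→{f,s,w}
  live B2: {f,s}→∅
  live B3: {f}→{f,s}
  live B4: {s,w}→{s}
  live B5: {s}→{f,s}
  live B6: {f,s}→{f,s}
  live B7: {f,s}→{f}
  live B8: {f}→{f,w}
  live B9: {f,w}→∅

Interfere edges:
  f↔{i,s,w,y}
  i↔{f,s}
  s↔{f,i,w,y}
  w↔{f,s,y}
  y↔{f,s,w}

Registers:
  lower bound: {f,s,w,y} mutually conflict ⇒ χ ≥ 4
  assign f→R0 i→R2 s→R1 w→R2 y→R3 — no edge inside a register ⇒ χ ≤ 4
  χ = 4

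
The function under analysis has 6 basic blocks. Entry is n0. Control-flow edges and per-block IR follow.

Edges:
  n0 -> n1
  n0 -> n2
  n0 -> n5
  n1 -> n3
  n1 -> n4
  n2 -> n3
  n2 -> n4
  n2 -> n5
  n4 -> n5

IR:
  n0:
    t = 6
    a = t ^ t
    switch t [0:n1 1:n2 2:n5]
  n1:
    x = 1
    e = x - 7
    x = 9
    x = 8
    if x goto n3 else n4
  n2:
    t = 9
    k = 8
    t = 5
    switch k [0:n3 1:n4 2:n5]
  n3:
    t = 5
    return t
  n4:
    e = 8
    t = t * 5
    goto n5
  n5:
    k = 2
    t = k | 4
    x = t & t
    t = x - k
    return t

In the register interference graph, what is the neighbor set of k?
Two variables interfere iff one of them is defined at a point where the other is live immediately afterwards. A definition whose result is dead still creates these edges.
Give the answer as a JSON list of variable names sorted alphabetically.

Answer: ["t", "x"]

Analysis:
Per-block:
  n0: def={a,t} ue=∅
  n1: def={e,x} ue=∅
  n2: def={k,t} ue=∅
  n3: def={t} ue=∅
  n4: def={e,t} ue={t}
  n5: def={k,t,x} ue=∅

Live sets:
  n0 li=∅ lo={t}
  n1 li={t} lo={t}
  n2 li=∅ lo={t}
  n3 li=∅ lo=∅
  n4 li={t} lo=∅
  n5 li=∅ lo=∅

Conflict graph:
  a: {t}
  e: {t}
  k: {t,x}
  t: {a,e,k,x}
  x: {k,t}

N(k) = ["t", "x"]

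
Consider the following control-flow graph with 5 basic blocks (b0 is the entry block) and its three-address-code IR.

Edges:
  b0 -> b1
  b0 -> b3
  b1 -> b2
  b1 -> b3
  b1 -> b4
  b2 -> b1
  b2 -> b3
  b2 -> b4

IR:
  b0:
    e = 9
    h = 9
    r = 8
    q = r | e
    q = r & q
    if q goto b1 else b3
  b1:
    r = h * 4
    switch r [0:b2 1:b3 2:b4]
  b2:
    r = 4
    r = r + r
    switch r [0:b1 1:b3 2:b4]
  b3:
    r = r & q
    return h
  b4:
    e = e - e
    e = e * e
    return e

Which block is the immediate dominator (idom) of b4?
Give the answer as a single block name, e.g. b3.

Answer: b1

Derivation:
idom tree: b1←b0 b2←b1 b3←b0 b4←b1
Join-block Dom:
  b1: preds {b0,b2}: {b0} ∩ {b0,b1,b2} = {b0}; idom=b0
  b3: preds {b0,b1,b2}: {b0} ∩ {b0,b1} ∩ {b0,b1,b2} = {b0}; idom=b0
  b4: preds {b1,b2}: {b0,b1} ∩ {b0,b1,b2} = {b0,b1}; idom=b1

idom(b4) = b1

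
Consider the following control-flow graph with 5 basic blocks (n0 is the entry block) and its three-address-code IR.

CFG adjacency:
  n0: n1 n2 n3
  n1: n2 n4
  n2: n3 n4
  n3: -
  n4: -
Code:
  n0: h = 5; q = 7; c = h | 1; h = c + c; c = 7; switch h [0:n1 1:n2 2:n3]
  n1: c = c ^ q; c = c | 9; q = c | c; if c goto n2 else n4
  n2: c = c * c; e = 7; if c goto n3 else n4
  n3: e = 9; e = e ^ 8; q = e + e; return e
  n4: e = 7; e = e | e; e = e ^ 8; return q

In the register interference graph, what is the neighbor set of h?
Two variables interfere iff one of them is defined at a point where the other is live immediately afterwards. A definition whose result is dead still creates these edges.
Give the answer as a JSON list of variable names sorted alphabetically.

def/use:
  n0: {c,h,q} / ∅
  n1: {c,q} / {c,q}
  n2: {c,e} / {c}
  n3: {e,q} / ∅
  n4: {e} / {q}

Liveness:
  n0: in=∅ out={c,q}
  n1: in={c,q} out={c,q}
  n2: in={c,q} out={q}
  n3: in=∅ out=∅
  n4: in={q} out=∅

Interfere edges:
  c — {e,h,q}
  e — {c,q}
  h — {c,q}
  q — {c,e,h}

N(h) = ["c", "q"]

Answer: ["c", "q"]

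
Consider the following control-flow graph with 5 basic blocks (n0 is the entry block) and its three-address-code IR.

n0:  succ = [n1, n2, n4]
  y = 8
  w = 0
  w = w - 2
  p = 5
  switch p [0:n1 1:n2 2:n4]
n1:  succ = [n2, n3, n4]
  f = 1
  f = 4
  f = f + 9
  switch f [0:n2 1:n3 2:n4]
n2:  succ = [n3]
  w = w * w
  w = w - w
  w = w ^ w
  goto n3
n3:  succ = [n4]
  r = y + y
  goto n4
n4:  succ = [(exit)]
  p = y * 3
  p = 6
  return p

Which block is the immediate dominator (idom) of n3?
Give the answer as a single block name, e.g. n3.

idom tree: n1←n0 n2←n0 n3←n0 n4←n0
Dom at joins:
  n2: preds {n0,n1}: {n0} ∩ {n0,n1} = {n0}; idom=n0
  n3: preds {n1,n2}: {n0,n1} ∩ {n0,n2} = {n0}; idom=n0
  n4: preds {n0,n1,n3}: {n0} ∩ {n0,n1} ∩ {n0,n3} = {n0}; idom=n0

idom(n3) = n0

Answer: n0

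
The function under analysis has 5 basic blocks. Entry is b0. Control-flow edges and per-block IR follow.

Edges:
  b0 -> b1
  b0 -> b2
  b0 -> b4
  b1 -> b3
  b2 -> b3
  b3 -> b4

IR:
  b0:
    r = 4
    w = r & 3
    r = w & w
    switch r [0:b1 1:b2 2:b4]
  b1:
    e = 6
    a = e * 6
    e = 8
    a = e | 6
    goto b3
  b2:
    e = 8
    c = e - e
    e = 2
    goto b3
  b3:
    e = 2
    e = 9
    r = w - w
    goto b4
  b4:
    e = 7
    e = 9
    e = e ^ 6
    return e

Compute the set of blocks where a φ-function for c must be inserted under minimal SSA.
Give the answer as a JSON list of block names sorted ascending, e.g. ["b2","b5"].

Answer: ["b3", "b4"]

Derivation:
idom tree: b1←b0 b2←b0 b3←b0 b4←b0
Join-block Dom:
  b3: preds {b1,b2}: {b0,b1} ∩ {b0,b2} = {b0}; idom=b0
  b4: preds {b0,b3}: {b0} ∩ {b0,b3} = {b0}; idom=b0

Frontier:
  join b3 pred b1: b1 stop@b0
  join b3 pred b2: b2 stop@b0
  join b4 pred b0: · stop@b0
  join b4 pred b3: b3 stop@b0
  b0: DF=∅
  b1: DF={b3}
  b2: DF={b3}
  b3: DF={b4}
  b4: DF=∅

φ for c: defs {b2}
  DF⁺ = {b3,b4}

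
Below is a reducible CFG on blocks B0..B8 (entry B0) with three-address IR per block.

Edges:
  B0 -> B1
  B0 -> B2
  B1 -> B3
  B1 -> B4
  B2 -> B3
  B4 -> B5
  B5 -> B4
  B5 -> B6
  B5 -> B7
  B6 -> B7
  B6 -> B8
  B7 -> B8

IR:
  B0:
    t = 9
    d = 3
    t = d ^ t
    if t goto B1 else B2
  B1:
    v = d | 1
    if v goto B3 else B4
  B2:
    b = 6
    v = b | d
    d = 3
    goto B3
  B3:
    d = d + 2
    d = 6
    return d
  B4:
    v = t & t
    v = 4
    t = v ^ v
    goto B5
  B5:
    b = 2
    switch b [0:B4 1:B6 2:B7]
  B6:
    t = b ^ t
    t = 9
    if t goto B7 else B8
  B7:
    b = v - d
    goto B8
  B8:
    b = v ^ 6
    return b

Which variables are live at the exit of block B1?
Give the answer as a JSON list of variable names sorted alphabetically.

Per-block:
  B0: def={d,t} ue=∅
  B1: def={v} ue={d}
  B2: def={b,d,v} ue={d}
  B3: def={d} ue={d}
  B4: def={t,v} ue={t}
  B5: def={b} ue=∅
  B6: def={t} ue={b,t}
  B7: def={b} ue={d,v}
  B8: def={b} ue={v}

Liveness:
  live B0: ∅→{d,t}
  live B1: {d,t}→{d,t}
  live B2: {d}→{d}
  live B3: {d}→∅
  live B4: {d,t}→{d,t,v}
  live B5: {d,t,v}→{b,d,t,v}
  live B6: {b,d,t,v}→{d,v}
  live B7: {d,v}→{v}
  live B8: {v}→∅

live-out(B1) = ["d", "t"]

Answer: ["d", "t"]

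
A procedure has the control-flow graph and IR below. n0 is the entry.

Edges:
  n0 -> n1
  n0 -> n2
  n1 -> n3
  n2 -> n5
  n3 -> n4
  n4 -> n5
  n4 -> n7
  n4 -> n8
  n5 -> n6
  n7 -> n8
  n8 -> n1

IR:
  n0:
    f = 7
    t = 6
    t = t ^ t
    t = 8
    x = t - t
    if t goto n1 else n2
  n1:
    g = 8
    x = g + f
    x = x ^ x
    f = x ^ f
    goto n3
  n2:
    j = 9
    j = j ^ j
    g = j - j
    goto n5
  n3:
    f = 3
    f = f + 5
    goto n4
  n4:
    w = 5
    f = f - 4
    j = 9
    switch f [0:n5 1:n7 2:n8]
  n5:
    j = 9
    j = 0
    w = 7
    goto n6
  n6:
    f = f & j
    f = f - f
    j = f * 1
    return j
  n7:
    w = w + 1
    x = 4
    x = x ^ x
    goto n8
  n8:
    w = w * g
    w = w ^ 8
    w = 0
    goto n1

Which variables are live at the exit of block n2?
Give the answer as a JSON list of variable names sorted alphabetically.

Answer: ["f"]

Derivation:
Per-block:
  n0: {f,t,x} / ∅
  n1: {f,g,x} / {f}
  n2: {g,j} / ∅
  n3: {f} / ∅
  n4: {f,j,w} / {f}
  n5: {j,w} / ∅
  n6: {f,j} / {f,j}
  n7: {w,x} / {w}
  n8: {w} / {g,w}

Liveness:
  live n0: ∅→{f}
  live n1: {f}→{g}
  live n2: {f}→{f}
  live n3: {g}→{f,g}
  live n4: {f,g}→{f,g,w}
  live n5: {f}→{f,j}
  live n6: {f,j}→∅
  live n7: {f,g,w}→{f,g,w}
  live n8: {f,g,w}→{f}

live-out(n2) = ["f"]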